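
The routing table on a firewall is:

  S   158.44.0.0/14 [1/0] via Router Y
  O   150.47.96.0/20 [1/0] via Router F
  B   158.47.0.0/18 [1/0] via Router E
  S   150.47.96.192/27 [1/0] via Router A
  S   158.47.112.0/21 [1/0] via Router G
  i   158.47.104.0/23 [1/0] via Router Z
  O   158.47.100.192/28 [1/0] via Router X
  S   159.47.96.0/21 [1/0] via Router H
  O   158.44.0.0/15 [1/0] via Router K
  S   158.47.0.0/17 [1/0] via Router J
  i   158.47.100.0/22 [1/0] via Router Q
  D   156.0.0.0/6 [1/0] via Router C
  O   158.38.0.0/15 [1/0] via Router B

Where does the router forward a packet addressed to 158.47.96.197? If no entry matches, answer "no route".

Router J

Routes whose prefix contains 158.47.96.197:
  156.0.0.0/6 (156.0.0.0 - 159.255.255.255) -> Router C
  158.44.0.0/14 (158.44.0.0 - 158.47.255.255) -> Router Y
  158.47.0.0/17 (158.47.0.0 - 158.47.127.255) -> Router J
More-specific entries that do NOT match:
  158.47.100.192/28 (158.47.100.192 - 158.47.100.207) does not contain 158.47.96.197
  150.47.96.192/27 (150.47.96.192 - 150.47.96.223) does not contain 158.47.96.197
  158.47.104.0/23 (158.47.104.0 - 158.47.105.255) does not contain 158.47.96.197
  158.47.100.0/22 (158.47.100.0 - 158.47.103.255) does not contain 158.47.96.197
  158.47.112.0/21 (158.47.112.0 - 158.47.119.255) does not contain 158.47.96.197
  159.47.96.0/21 (159.47.96.0 - 159.47.103.255) does not contain 158.47.96.197
  150.47.96.0/20 (150.47.96.0 - 150.47.111.255) does not contain 158.47.96.197
  158.47.0.0/18 (158.47.0.0 - 158.47.63.255) does not contain 158.47.96.197
Longest matching prefix is /17 -> next hop Router J.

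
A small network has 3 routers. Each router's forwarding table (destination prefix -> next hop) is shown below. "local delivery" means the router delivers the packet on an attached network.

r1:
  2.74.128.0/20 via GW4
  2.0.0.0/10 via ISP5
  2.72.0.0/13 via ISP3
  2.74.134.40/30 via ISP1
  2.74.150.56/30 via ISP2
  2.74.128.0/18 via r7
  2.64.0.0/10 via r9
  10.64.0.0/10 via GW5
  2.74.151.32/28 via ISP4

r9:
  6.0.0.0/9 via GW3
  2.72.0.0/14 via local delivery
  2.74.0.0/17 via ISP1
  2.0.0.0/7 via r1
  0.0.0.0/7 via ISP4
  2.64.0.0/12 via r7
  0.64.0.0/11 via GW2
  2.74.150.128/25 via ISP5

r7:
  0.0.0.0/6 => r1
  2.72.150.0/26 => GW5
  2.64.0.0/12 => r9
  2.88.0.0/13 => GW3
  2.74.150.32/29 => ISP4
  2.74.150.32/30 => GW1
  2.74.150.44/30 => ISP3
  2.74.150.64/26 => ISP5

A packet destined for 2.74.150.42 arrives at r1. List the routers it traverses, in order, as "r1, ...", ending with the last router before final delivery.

r1, r7, r9

At r1: longest match for 2.74.150.42 is 2.74.128.0/18 -> r7
At r7: longest match for 2.74.150.42 is 2.64.0.0/12 -> r9
At r9: longest match for 2.74.150.42 is 2.72.0.0/14 -> local delivery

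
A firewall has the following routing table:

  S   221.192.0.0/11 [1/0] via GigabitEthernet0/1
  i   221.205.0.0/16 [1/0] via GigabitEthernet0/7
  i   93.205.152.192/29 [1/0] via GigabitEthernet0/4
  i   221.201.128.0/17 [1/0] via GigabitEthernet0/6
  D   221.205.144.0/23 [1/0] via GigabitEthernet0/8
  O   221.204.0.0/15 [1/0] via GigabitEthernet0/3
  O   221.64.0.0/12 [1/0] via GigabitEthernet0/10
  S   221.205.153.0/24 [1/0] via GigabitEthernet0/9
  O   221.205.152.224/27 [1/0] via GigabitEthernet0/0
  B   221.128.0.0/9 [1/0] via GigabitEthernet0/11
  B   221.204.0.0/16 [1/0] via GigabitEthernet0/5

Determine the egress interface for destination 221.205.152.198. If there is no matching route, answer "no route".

GigabitEthernet0/7

Routes whose prefix contains 221.205.152.198:
  221.128.0.0/9 (221.128.0.0 - 221.255.255.255) -> GigabitEthernet0/11
  221.192.0.0/11 (221.192.0.0 - 221.223.255.255) -> GigabitEthernet0/1
  221.204.0.0/15 (221.204.0.0 - 221.205.255.255) -> GigabitEthernet0/3
  221.205.0.0/16 (221.205.0.0 - 221.205.255.255) -> GigabitEthernet0/7
More-specific entries that do NOT match:
  93.205.152.192/29 (93.205.152.192 - 93.205.152.199) does not contain 221.205.152.198
  221.205.152.224/27 (221.205.152.224 - 221.205.152.255) does not contain 221.205.152.198
  221.205.153.0/24 (221.205.153.0 - 221.205.153.255) does not contain 221.205.152.198
  221.205.144.0/23 (221.205.144.0 - 221.205.145.255) does not contain 221.205.152.198
  221.201.128.0/17 (221.201.128.0 - 221.201.255.255) does not contain 221.205.152.198
Longest matching prefix is /16 -> interface GigabitEthernet0/7.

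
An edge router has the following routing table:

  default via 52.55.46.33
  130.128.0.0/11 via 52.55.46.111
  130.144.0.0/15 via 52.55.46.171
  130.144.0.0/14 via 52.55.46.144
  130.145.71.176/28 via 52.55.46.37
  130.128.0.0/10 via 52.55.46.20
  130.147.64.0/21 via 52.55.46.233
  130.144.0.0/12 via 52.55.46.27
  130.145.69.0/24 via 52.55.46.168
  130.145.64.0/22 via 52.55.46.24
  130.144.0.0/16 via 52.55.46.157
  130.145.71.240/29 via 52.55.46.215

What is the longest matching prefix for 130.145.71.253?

130.144.0.0/15

Entries matching 130.145.71.253:
  0.0.0.0/0 (default, matches everything)
  130.128.0.0/10 (130.128.0.0 - 130.191.255.255)
  130.128.0.0/11 (130.128.0.0 - 130.159.255.255)
  130.144.0.0/12 (130.144.0.0 - 130.159.255.255)
  130.144.0.0/14 (130.144.0.0 - 130.147.255.255)
  130.144.0.0/15 (130.144.0.0 - 130.145.255.255)
Most specific is 130.144.0.0/15.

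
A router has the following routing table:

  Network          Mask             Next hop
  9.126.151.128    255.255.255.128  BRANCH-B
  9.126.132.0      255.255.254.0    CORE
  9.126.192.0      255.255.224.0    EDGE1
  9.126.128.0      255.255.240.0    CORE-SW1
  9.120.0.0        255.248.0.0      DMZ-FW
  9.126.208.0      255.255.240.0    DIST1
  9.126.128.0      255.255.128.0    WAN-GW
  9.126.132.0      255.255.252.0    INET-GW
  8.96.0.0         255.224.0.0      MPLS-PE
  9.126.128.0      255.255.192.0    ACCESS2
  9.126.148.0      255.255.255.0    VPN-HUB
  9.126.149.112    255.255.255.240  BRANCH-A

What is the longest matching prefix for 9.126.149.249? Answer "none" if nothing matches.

9.126.128.0/18

Entries matching 9.126.149.249:
  9.120.0.0/13 (9.120.0.0 - 9.127.255.255)
  9.126.128.0/17 (9.126.128.0 - 9.126.255.255)
  9.126.128.0/18 (9.126.128.0 - 9.126.191.255)
Most specific is 9.126.128.0/18.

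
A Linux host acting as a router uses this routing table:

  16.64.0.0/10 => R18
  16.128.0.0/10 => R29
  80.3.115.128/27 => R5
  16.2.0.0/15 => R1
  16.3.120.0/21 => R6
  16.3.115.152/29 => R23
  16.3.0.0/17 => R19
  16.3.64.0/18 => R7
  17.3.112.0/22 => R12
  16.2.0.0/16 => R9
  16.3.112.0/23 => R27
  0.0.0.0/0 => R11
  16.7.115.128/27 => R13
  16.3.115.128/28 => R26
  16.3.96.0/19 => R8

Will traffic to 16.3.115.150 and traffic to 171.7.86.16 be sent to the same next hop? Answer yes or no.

no

16.3.115.150: longest match 16.3.96.0/19 -> R8
171.7.86.16: longest match 0.0.0.0/0 -> R11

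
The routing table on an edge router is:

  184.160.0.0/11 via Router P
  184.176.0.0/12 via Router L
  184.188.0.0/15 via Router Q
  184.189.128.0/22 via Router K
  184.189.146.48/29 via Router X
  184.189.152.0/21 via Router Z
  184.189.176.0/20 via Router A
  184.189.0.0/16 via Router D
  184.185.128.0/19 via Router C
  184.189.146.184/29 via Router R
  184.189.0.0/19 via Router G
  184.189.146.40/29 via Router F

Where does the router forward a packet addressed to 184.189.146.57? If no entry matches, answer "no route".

Routes whose prefix contains 184.189.146.57:
  184.160.0.0/11 (184.160.0.0 - 184.191.255.255) -> Router P
  184.176.0.0/12 (184.176.0.0 - 184.191.255.255) -> Router L
  184.188.0.0/15 (184.188.0.0 - 184.189.255.255) -> Router Q
  184.189.0.0/16 (184.189.0.0 - 184.189.255.255) -> Router D
More-specific entries that do NOT match:
  184.189.146.48/29 (184.189.146.48 - 184.189.146.55) does not contain 184.189.146.57
  184.189.146.184/29 (184.189.146.184 - 184.189.146.191) does not contain 184.189.146.57
  184.189.146.40/29 (184.189.146.40 - 184.189.146.47) does not contain 184.189.146.57
  184.189.128.0/22 (184.189.128.0 - 184.189.131.255) does not contain 184.189.146.57
  184.189.152.0/21 (184.189.152.0 - 184.189.159.255) does not contain 184.189.146.57
  184.189.176.0/20 (184.189.176.0 - 184.189.191.255) does not contain 184.189.146.57
  184.185.128.0/19 (184.185.128.0 - 184.185.159.255) does not contain 184.189.146.57
  184.189.0.0/19 (184.189.0.0 - 184.189.31.255) does not contain 184.189.146.57
Longest matching prefix is /16 -> next hop Router D.

Router D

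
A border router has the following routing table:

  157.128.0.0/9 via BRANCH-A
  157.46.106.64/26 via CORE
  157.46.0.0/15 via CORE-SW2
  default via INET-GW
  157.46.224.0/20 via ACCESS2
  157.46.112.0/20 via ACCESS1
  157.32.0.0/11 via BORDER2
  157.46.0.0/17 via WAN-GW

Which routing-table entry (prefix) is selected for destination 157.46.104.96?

Entries matching 157.46.104.96:
  0.0.0.0/0 (default, matches everything)
  157.32.0.0/11 (157.32.0.0 - 157.63.255.255)
  157.46.0.0/15 (157.46.0.0 - 157.47.255.255)
  157.46.0.0/17 (157.46.0.0 - 157.46.127.255)
Most specific is 157.46.0.0/17.

157.46.0.0/17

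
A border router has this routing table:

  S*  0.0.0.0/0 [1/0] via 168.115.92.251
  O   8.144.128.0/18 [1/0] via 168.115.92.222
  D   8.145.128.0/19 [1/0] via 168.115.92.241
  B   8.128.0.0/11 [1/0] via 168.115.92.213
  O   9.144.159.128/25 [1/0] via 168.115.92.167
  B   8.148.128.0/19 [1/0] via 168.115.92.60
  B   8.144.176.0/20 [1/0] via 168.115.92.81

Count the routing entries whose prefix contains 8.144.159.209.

3

Prefixes containing 8.144.159.209:
  0.0.0.0/0 (default, matches everything)
  8.128.0.0/11 (8.128.0.0 - 8.159.255.255)
  8.144.128.0/18 (8.144.128.0 - 8.144.191.255)
Total matching entries: 3.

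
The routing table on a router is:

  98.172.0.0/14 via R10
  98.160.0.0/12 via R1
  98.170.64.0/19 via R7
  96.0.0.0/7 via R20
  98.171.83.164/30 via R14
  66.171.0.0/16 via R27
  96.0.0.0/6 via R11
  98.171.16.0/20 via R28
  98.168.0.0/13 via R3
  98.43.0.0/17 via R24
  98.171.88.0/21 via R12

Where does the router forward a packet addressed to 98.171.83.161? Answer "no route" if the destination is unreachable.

R3

Routes whose prefix contains 98.171.83.161:
  96.0.0.0/6 (96.0.0.0 - 99.255.255.255) -> R11
  98.160.0.0/12 (98.160.0.0 - 98.175.255.255) -> R1
  98.168.0.0/13 (98.168.0.0 - 98.175.255.255) -> R3
More-specific entries that do NOT match:
  98.171.83.164/30 (98.171.83.164 - 98.171.83.167) does not contain 98.171.83.161
  98.171.88.0/21 (98.171.88.0 - 98.171.95.255) does not contain 98.171.83.161
  98.171.16.0/20 (98.171.16.0 - 98.171.31.255) does not contain 98.171.83.161
  98.170.64.0/19 (98.170.64.0 - 98.170.95.255) does not contain 98.171.83.161
  98.43.0.0/17 (98.43.0.0 - 98.43.127.255) does not contain 98.171.83.161
  66.171.0.0/16 (66.171.0.0 - 66.171.255.255) does not contain 98.171.83.161
  98.172.0.0/14 (98.172.0.0 - 98.175.255.255) does not contain 98.171.83.161
Longest matching prefix is /13 -> next hop R3.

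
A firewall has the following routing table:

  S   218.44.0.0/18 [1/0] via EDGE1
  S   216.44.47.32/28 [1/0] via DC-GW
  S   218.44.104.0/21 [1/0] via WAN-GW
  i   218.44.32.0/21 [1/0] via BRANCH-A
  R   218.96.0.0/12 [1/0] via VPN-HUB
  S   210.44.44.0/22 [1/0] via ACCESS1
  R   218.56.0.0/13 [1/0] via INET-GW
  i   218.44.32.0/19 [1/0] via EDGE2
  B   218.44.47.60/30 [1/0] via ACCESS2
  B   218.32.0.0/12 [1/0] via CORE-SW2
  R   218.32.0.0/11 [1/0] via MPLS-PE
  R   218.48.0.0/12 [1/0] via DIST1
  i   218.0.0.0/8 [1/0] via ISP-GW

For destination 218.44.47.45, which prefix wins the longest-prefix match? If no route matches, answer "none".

Entries matching 218.44.47.45:
  218.0.0.0/8 (218.0.0.0 - 218.255.255.255)
  218.32.0.0/11 (218.32.0.0 - 218.63.255.255)
  218.32.0.0/12 (218.32.0.0 - 218.47.255.255)
  218.44.0.0/18 (218.44.0.0 - 218.44.63.255)
  218.44.32.0/19 (218.44.32.0 - 218.44.63.255)
Most specific is 218.44.32.0/19.

218.44.32.0/19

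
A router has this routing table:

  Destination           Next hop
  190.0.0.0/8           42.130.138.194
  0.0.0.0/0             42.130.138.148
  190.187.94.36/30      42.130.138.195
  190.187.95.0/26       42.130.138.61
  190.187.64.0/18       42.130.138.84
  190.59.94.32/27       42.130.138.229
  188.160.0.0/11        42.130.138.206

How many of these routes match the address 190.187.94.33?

3

Prefixes containing 190.187.94.33:
  0.0.0.0/0 (default, matches everything)
  190.0.0.0/8 (190.0.0.0 - 190.255.255.255)
  190.187.64.0/18 (190.187.64.0 - 190.187.127.255)
Total matching entries: 3.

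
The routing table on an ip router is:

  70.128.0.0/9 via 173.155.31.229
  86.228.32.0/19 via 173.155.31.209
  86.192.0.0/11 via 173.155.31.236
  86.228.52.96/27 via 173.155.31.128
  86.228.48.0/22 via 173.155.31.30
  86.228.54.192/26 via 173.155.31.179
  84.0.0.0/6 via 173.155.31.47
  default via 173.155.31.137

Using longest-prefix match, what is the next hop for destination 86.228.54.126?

Routes whose prefix contains 86.228.54.126:
  0.0.0.0/0 (default, matches everything) -> 173.155.31.137
  84.0.0.0/6 (84.0.0.0 - 87.255.255.255) -> 173.155.31.47
  86.228.32.0/19 (86.228.32.0 - 86.228.63.255) -> 173.155.31.209
More-specific entries that do NOT match:
  86.228.52.96/27 (86.228.52.96 - 86.228.52.127) does not contain 86.228.54.126
  86.228.54.192/26 (86.228.54.192 - 86.228.54.255) does not contain 86.228.54.126
  86.228.48.0/22 (86.228.48.0 - 86.228.51.255) does not contain 86.228.54.126
Longest matching prefix is /19 -> next hop 173.155.31.209.

173.155.31.209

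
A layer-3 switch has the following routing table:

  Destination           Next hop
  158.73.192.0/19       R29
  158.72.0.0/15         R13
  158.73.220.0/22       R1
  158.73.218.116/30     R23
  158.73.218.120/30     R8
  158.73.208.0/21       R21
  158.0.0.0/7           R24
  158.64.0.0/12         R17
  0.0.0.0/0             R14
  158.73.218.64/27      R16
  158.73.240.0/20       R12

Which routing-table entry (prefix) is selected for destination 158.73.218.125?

158.73.192.0/19

Entries matching 158.73.218.125:
  0.0.0.0/0 (default, matches everything)
  158.0.0.0/7 (158.0.0.0 - 159.255.255.255)
  158.64.0.0/12 (158.64.0.0 - 158.79.255.255)
  158.72.0.0/15 (158.72.0.0 - 158.73.255.255)
  158.73.192.0/19 (158.73.192.0 - 158.73.223.255)
Most specific is 158.73.192.0/19.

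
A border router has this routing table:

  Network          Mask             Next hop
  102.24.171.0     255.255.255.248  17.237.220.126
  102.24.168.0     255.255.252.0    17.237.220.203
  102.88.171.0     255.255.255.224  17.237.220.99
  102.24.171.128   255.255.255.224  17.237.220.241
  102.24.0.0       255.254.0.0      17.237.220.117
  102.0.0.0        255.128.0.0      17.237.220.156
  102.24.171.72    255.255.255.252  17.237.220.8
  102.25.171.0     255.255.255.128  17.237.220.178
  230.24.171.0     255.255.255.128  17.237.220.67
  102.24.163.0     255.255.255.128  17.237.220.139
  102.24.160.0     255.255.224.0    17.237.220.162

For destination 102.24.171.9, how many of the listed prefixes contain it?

4

Prefixes containing 102.24.171.9:
  102.0.0.0/9 (102.0.0.0 - 102.127.255.255)
  102.24.0.0/15 (102.24.0.0 - 102.25.255.255)
  102.24.160.0/19 (102.24.160.0 - 102.24.191.255)
  102.24.168.0/22 (102.24.168.0 - 102.24.171.255)
Total matching entries: 4.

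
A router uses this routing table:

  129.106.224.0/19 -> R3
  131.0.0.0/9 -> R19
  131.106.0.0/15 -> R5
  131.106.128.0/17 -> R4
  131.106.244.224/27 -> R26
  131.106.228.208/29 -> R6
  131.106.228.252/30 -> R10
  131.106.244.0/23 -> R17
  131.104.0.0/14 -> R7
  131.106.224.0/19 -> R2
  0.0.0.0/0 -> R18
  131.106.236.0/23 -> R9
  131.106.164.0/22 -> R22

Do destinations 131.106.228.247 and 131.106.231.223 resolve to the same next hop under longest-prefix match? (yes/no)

yes

131.106.228.247: longest match 131.106.224.0/19 -> R2
131.106.231.223: longest match 131.106.224.0/19 -> R2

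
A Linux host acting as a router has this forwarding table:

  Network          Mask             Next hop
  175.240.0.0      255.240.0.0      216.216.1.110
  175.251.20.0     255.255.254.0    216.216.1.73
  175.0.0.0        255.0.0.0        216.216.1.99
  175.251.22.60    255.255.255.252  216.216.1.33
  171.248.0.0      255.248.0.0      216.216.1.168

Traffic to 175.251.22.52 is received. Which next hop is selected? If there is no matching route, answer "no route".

Routes whose prefix contains 175.251.22.52:
  175.0.0.0/8 (175.0.0.0 - 175.255.255.255) -> 216.216.1.99
  175.240.0.0/12 (175.240.0.0 - 175.255.255.255) -> 216.216.1.110
More-specific entries that do NOT match:
  175.251.22.60/30 (175.251.22.60 - 175.251.22.63) does not contain 175.251.22.52
  175.251.20.0/23 (175.251.20.0 - 175.251.21.255) does not contain 175.251.22.52
  171.248.0.0/13 (171.248.0.0 - 171.255.255.255) does not contain 175.251.22.52
Longest matching prefix is /12 -> next hop 216.216.1.110.

216.216.1.110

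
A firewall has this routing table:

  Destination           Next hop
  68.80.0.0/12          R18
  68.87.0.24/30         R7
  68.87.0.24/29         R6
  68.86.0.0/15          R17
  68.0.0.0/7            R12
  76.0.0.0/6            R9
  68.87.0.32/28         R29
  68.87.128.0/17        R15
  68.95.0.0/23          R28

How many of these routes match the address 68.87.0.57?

3

Prefixes containing 68.87.0.57:
  68.0.0.0/7 (68.0.0.0 - 69.255.255.255)
  68.80.0.0/12 (68.80.0.0 - 68.95.255.255)
  68.86.0.0/15 (68.86.0.0 - 68.87.255.255)
Total matching entries: 3.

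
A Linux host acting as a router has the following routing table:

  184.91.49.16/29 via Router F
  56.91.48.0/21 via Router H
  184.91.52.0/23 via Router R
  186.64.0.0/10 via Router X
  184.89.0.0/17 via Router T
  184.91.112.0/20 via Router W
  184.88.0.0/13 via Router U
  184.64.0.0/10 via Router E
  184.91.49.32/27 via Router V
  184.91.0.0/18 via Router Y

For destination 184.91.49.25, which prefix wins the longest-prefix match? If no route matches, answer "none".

Entries matching 184.91.49.25:
  184.64.0.0/10 (184.64.0.0 - 184.127.255.255)
  184.88.0.0/13 (184.88.0.0 - 184.95.255.255)
  184.91.0.0/18 (184.91.0.0 - 184.91.63.255)
Most specific is 184.91.0.0/18.

184.91.0.0/18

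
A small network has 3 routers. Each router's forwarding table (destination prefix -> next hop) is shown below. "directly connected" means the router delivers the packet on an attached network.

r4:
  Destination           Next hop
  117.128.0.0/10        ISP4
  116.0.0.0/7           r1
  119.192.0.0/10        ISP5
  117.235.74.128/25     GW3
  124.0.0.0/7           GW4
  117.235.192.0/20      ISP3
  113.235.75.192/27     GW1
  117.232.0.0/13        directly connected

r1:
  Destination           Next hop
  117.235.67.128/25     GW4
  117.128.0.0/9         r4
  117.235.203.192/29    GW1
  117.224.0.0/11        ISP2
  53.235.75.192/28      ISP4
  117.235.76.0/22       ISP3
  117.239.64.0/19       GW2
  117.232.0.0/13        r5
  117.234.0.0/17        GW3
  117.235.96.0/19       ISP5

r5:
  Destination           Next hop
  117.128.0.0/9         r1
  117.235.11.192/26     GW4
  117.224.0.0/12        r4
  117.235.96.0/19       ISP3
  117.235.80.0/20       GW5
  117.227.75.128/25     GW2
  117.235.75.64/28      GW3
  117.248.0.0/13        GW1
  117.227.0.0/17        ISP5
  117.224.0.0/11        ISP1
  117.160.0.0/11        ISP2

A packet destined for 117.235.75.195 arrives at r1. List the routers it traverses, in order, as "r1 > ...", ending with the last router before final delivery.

At r1: longest match for 117.235.75.195 is 117.232.0.0/13 -> r5
At r5: longest match for 117.235.75.195 is 117.224.0.0/12 -> r4
At r4: longest match for 117.235.75.195 is 117.232.0.0/13 -> directly connected

r1 > r5 > r4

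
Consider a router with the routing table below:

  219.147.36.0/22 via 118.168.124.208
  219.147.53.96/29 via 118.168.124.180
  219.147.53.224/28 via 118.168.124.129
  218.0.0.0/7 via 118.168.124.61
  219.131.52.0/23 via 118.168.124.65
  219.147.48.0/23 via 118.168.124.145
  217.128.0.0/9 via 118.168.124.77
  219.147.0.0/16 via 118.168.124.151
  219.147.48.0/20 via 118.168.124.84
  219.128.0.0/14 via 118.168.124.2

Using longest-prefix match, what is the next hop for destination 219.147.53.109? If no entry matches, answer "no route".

118.168.124.84

Routes whose prefix contains 219.147.53.109:
  218.0.0.0/7 (218.0.0.0 - 219.255.255.255) -> 118.168.124.61
  219.147.0.0/16 (219.147.0.0 - 219.147.255.255) -> 118.168.124.151
  219.147.48.0/20 (219.147.48.0 - 219.147.63.255) -> 118.168.124.84
More-specific entries that do NOT match:
  219.147.53.96/29 (219.147.53.96 - 219.147.53.103) does not contain 219.147.53.109
  219.147.53.224/28 (219.147.53.224 - 219.147.53.239) does not contain 219.147.53.109
  219.131.52.0/23 (219.131.52.0 - 219.131.53.255) does not contain 219.147.53.109
  219.147.48.0/23 (219.147.48.0 - 219.147.49.255) does not contain 219.147.53.109
  219.147.36.0/22 (219.147.36.0 - 219.147.39.255) does not contain 219.147.53.109
Longest matching prefix is /20 -> next hop 118.168.124.84.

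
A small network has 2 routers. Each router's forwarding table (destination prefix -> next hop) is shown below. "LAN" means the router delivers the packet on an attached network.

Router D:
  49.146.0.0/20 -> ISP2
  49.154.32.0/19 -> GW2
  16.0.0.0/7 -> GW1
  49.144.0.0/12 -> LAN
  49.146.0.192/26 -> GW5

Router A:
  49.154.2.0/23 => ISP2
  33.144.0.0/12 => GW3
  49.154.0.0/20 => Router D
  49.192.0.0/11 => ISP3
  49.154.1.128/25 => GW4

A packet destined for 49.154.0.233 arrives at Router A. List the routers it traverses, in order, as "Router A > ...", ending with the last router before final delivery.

At Router A: longest match for 49.154.0.233 is 49.154.0.0/20 -> Router D
At Router D: longest match for 49.154.0.233 is 49.144.0.0/12 -> LAN

Router A > Router D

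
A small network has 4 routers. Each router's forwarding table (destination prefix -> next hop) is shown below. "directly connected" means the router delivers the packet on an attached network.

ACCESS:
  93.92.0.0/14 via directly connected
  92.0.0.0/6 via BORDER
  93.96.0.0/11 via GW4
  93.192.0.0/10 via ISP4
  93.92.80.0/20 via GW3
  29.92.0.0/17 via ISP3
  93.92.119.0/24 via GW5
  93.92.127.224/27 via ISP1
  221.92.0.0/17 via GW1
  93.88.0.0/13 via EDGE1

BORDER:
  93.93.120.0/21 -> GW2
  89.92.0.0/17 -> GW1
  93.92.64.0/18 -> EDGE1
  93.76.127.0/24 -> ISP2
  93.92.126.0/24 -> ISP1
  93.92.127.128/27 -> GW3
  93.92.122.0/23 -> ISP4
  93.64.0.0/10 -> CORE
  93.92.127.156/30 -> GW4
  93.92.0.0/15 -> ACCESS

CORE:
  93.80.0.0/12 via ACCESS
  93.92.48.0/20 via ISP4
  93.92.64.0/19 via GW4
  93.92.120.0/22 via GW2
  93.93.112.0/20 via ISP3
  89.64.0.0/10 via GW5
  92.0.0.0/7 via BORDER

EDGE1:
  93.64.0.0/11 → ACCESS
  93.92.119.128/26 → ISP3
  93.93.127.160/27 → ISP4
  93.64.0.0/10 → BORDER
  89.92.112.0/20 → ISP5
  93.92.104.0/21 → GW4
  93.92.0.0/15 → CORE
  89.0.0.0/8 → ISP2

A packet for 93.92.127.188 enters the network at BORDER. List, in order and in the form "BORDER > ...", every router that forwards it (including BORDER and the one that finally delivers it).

BORDER > EDGE1 > CORE > ACCESS

At BORDER: longest match for 93.92.127.188 is 93.92.64.0/18 -> EDGE1
At EDGE1: longest match for 93.92.127.188 is 93.92.0.0/15 -> CORE
At CORE: longest match for 93.92.127.188 is 93.80.0.0/12 -> ACCESS
At ACCESS: longest match for 93.92.127.188 is 93.92.0.0/14 -> directly connected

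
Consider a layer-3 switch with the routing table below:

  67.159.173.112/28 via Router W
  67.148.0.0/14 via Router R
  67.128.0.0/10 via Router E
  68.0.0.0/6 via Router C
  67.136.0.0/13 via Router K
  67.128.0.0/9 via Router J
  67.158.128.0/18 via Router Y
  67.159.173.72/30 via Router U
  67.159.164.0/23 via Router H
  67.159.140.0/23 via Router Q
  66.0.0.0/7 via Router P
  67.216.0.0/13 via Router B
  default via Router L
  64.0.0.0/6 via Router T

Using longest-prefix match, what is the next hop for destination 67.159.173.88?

Router E

Routes whose prefix contains 67.159.173.88:
  0.0.0.0/0 (default, matches everything) -> Router L
  64.0.0.0/6 (64.0.0.0 - 67.255.255.255) -> Router T
  66.0.0.0/7 (66.0.0.0 - 67.255.255.255) -> Router P
  67.128.0.0/9 (67.128.0.0 - 67.255.255.255) -> Router J
  67.128.0.0/10 (67.128.0.0 - 67.191.255.255) -> Router E
More-specific entries that do NOT match:
  67.159.173.72/30 (67.159.173.72 - 67.159.173.75) does not contain 67.159.173.88
  67.159.173.112/28 (67.159.173.112 - 67.159.173.127) does not contain 67.159.173.88
  67.159.164.0/23 (67.159.164.0 - 67.159.165.255) does not contain 67.159.173.88
  67.159.140.0/23 (67.159.140.0 - 67.159.141.255) does not contain 67.159.173.88
  67.158.128.0/18 (67.158.128.0 - 67.158.191.255) does not contain 67.159.173.88
  67.148.0.0/14 (67.148.0.0 - 67.151.255.255) does not contain 67.159.173.88
  67.136.0.0/13 (67.136.0.0 - 67.143.255.255) does not contain 67.159.173.88
  67.216.0.0/13 (67.216.0.0 - 67.223.255.255) does not contain 67.159.173.88
Longest matching prefix is /10 -> next hop Router E.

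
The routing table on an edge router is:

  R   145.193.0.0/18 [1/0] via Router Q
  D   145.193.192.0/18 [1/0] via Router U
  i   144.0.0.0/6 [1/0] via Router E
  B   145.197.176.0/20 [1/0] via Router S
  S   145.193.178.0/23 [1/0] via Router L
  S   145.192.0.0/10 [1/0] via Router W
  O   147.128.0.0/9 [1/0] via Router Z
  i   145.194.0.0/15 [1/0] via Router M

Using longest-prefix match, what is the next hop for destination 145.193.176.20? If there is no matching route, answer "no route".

Router W

Routes whose prefix contains 145.193.176.20:
  144.0.0.0/6 (144.0.0.0 - 147.255.255.255) -> Router E
  145.192.0.0/10 (145.192.0.0 - 145.255.255.255) -> Router W
More-specific entries that do NOT match:
  145.193.178.0/23 (145.193.178.0 - 145.193.179.255) does not contain 145.193.176.20
  145.197.176.0/20 (145.197.176.0 - 145.197.191.255) does not contain 145.193.176.20
  145.193.0.0/18 (145.193.0.0 - 145.193.63.255) does not contain 145.193.176.20
  145.193.192.0/18 (145.193.192.0 - 145.193.255.255) does not contain 145.193.176.20
  145.194.0.0/15 (145.194.0.0 - 145.195.255.255) does not contain 145.193.176.20
Longest matching prefix is /10 -> next hop Router W.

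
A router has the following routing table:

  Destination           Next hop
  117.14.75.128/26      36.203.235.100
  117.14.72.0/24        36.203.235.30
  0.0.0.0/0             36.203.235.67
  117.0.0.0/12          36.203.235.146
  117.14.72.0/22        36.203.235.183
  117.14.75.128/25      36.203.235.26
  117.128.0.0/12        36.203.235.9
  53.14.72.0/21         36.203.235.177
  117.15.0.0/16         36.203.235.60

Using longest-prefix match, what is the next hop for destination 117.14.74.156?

Routes whose prefix contains 117.14.74.156:
  0.0.0.0/0 (default, matches everything) -> 36.203.235.67
  117.0.0.0/12 (117.0.0.0 - 117.15.255.255) -> 36.203.235.146
  117.14.72.0/22 (117.14.72.0 - 117.14.75.255) -> 36.203.235.183
More-specific entries that do NOT match:
  117.14.75.128/26 (117.14.75.128 - 117.14.75.191) does not contain 117.14.74.156
  117.14.75.128/25 (117.14.75.128 - 117.14.75.255) does not contain 117.14.74.156
  117.14.72.0/24 (117.14.72.0 - 117.14.72.255) does not contain 117.14.74.156
Longest matching prefix is /22 -> next hop 36.203.235.183.

36.203.235.183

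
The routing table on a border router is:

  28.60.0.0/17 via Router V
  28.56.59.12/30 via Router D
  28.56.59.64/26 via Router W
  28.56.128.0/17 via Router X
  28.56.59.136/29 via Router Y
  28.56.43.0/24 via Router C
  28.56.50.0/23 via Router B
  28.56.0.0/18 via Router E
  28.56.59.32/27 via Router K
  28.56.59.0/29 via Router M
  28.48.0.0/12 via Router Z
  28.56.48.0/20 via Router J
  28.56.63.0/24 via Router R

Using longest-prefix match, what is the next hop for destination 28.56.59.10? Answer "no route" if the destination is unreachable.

Routes whose prefix contains 28.56.59.10:
  28.48.0.0/12 (28.48.0.0 - 28.63.255.255) -> Router Z
  28.56.0.0/18 (28.56.0.0 - 28.56.63.255) -> Router E
  28.56.48.0/20 (28.56.48.0 - 28.56.63.255) -> Router J
More-specific entries that do NOT match:
  28.56.59.12/30 (28.56.59.12 - 28.56.59.15) does not contain 28.56.59.10
  28.56.59.136/29 (28.56.59.136 - 28.56.59.143) does not contain 28.56.59.10
  28.56.59.0/29 (28.56.59.0 - 28.56.59.7) does not contain 28.56.59.10
  28.56.59.32/27 (28.56.59.32 - 28.56.59.63) does not contain 28.56.59.10
  28.56.59.64/26 (28.56.59.64 - 28.56.59.127) does not contain 28.56.59.10
  28.56.43.0/24 (28.56.43.0 - 28.56.43.255) does not contain 28.56.59.10
  28.56.63.0/24 (28.56.63.0 - 28.56.63.255) does not contain 28.56.59.10
  28.56.50.0/23 (28.56.50.0 - 28.56.51.255) does not contain 28.56.59.10
Longest matching prefix is /20 -> next hop Router J.

Router J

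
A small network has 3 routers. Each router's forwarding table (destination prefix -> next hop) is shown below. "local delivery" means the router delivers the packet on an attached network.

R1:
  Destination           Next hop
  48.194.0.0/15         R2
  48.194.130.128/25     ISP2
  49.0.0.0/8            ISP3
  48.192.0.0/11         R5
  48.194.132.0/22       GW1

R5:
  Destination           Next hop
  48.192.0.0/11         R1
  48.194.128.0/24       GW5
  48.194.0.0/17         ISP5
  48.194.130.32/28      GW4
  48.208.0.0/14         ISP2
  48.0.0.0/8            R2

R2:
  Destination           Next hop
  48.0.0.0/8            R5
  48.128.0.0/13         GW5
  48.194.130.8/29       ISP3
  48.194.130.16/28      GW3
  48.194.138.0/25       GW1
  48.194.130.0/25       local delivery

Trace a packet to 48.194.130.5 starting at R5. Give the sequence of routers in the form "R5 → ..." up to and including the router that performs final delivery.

At R5: longest match for 48.194.130.5 is 48.192.0.0/11 -> R1
At R1: longest match for 48.194.130.5 is 48.194.0.0/15 -> R2
At R2: longest match for 48.194.130.5 is 48.194.130.0/25 -> local delivery

R5 → R1 → R2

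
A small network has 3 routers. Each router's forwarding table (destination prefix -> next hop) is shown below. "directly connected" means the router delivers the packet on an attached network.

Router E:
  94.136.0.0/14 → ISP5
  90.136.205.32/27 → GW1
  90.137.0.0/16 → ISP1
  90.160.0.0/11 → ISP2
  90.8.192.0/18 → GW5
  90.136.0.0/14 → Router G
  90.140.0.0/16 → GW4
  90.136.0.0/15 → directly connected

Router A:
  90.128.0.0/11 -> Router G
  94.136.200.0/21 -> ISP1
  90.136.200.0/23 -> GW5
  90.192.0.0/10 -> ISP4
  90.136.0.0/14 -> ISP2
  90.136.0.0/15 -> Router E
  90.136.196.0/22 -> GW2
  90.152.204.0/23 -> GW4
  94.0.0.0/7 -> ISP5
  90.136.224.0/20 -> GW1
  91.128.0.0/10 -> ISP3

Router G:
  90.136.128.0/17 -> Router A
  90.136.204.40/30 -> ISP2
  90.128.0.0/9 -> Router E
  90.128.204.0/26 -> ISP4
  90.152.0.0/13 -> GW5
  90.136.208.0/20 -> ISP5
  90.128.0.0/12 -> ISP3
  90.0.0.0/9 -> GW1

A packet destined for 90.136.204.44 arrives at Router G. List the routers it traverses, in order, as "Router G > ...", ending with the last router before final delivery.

At Router G: longest match for 90.136.204.44 is 90.136.128.0/17 -> Router A
At Router A: longest match for 90.136.204.44 is 90.136.0.0/15 -> Router E
At Router E: longest match for 90.136.204.44 is 90.136.0.0/15 -> directly connected

Router G > Router A > Router E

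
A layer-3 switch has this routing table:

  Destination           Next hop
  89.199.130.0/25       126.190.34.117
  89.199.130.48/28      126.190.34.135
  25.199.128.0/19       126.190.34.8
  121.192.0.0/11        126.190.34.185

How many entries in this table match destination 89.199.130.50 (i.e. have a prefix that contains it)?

2

Prefixes containing 89.199.130.50:
  89.199.130.0/25 (89.199.130.0 - 89.199.130.127)
  89.199.130.48/28 (89.199.130.48 - 89.199.130.63)
Total matching entries: 2.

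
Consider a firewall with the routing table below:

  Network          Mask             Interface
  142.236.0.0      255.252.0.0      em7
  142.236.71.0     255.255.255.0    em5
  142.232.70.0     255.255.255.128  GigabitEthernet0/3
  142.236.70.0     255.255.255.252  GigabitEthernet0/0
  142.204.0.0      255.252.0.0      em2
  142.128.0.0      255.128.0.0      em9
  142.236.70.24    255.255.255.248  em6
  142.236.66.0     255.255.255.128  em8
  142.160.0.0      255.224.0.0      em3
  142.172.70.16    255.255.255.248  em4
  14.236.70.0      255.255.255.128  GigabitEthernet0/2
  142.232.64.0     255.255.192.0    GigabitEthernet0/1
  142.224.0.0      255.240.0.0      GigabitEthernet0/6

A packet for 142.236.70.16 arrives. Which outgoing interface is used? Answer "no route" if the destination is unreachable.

em7

Routes whose prefix contains 142.236.70.16:
  142.128.0.0/9 (142.128.0.0 - 142.255.255.255) -> em9
  142.224.0.0/12 (142.224.0.0 - 142.239.255.255) -> GigabitEthernet0/6
  142.236.0.0/14 (142.236.0.0 - 142.239.255.255) -> em7
More-specific entries that do NOT match:
  142.236.70.0/30 (142.236.70.0 - 142.236.70.3) does not contain 142.236.70.16
  142.236.70.24/29 (142.236.70.24 - 142.236.70.31) does not contain 142.236.70.16
  142.172.70.16/29 (142.172.70.16 - 142.172.70.23) does not contain 142.236.70.16
  142.232.70.0/25 (142.232.70.0 - 142.232.70.127) does not contain 142.236.70.16
  142.236.66.0/25 (142.236.66.0 - 142.236.66.127) does not contain 142.236.70.16
  14.236.70.0/25 (14.236.70.0 - 14.236.70.127) does not contain 142.236.70.16
  142.236.71.0/24 (142.236.71.0 - 142.236.71.255) does not contain 142.236.70.16
  142.232.64.0/18 (142.232.64.0 - 142.232.127.255) does not contain 142.236.70.16
Longest matching prefix is /14 -> interface em7.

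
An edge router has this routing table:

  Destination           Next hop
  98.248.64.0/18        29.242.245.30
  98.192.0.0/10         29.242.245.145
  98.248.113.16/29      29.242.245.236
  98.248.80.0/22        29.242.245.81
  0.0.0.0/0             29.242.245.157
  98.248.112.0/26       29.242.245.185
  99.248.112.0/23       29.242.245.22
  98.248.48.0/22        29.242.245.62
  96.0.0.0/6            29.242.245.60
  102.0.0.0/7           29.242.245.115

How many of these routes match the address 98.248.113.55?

4

Prefixes containing 98.248.113.55:
  0.0.0.0/0 (default, matches everything)
  96.0.0.0/6 (96.0.0.0 - 99.255.255.255)
  98.192.0.0/10 (98.192.0.0 - 98.255.255.255)
  98.248.64.0/18 (98.248.64.0 - 98.248.127.255)
Total matching entries: 4.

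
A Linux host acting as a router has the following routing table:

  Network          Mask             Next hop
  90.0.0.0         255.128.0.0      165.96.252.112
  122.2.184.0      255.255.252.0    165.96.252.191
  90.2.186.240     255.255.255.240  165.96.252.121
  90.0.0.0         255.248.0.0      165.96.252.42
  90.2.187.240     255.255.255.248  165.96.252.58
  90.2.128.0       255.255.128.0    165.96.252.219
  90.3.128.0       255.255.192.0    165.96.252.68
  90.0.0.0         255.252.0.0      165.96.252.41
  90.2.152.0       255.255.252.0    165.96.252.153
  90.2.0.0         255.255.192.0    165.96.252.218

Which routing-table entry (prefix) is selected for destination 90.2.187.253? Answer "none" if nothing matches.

90.2.128.0/17

Entries matching 90.2.187.253:
  90.0.0.0/9 (90.0.0.0 - 90.127.255.255)
  90.0.0.0/13 (90.0.0.0 - 90.7.255.255)
  90.0.0.0/14 (90.0.0.0 - 90.3.255.255)
  90.2.128.0/17 (90.2.128.0 - 90.2.255.255)
Most specific is 90.2.128.0/17.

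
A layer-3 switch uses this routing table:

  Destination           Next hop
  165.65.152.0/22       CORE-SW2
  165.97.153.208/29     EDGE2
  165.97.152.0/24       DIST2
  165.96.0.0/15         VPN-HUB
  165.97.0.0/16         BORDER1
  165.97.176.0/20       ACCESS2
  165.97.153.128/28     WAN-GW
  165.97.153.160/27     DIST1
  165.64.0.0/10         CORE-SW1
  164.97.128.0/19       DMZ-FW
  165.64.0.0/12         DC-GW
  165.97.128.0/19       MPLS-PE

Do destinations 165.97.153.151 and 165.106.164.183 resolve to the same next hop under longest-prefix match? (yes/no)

no

165.97.153.151: longest match 165.97.128.0/19 -> MPLS-PE
165.106.164.183: longest match 165.64.0.0/10 -> CORE-SW1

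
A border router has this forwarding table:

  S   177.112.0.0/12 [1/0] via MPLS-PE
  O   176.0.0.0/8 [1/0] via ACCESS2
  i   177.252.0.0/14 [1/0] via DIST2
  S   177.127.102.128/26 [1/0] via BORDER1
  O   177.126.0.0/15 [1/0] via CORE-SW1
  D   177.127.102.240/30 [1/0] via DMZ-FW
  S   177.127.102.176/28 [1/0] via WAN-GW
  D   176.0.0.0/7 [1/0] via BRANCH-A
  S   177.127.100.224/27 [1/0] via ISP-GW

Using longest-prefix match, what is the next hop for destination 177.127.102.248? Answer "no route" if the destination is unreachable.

Routes whose prefix contains 177.127.102.248:
  176.0.0.0/7 (176.0.0.0 - 177.255.255.255) -> BRANCH-A
  177.112.0.0/12 (177.112.0.0 - 177.127.255.255) -> MPLS-PE
  177.126.0.0/15 (177.126.0.0 - 177.127.255.255) -> CORE-SW1
More-specific entries that do NOT match:
  177.127.102.240/30 (177.127.102.240 - 177.127.102.243) does not contain 177.127.102.248
  177.127.102.176/28 (177.127.102.176 - 177.127.102.191) does not contain 177.127.102.248
  177.127.100.224/27 (177.127.100.224 - 177.127.100.255) does not contain 177.127.102.248
  177.127.102.128/26 (177.127.102.128 - 177.127.102.191) does not contain 177.127.102.248
Longest matching prefix is /15 -> next hop CORE-SW1.

CORE-SW1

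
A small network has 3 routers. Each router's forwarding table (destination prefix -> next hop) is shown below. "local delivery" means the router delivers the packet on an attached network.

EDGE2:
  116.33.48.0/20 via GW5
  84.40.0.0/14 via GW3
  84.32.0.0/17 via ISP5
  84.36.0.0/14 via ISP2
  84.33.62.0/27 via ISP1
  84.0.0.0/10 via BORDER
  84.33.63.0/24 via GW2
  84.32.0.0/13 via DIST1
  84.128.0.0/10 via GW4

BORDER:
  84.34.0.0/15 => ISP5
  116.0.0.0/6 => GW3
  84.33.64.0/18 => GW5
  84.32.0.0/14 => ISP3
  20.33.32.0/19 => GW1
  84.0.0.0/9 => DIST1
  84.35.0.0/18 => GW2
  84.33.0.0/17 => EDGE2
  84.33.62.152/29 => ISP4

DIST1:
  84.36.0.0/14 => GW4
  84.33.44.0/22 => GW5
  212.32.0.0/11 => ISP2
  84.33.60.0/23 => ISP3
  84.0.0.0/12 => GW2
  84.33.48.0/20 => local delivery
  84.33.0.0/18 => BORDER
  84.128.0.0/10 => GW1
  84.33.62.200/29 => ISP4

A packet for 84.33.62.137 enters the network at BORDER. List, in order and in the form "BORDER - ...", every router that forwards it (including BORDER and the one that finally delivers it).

At BORDER: longest match for 84.33.62.137 is 84.33.0.0/17 -> EDGE2
At EDGE2: longest match for 84.33.62.137 is 84.32.0.0/13 -> DIST1
At DIST1: longest match for 84.33.62.137 is 84.33.48.0/20 -> local delivery

BORDER - EDGE2 - DIST1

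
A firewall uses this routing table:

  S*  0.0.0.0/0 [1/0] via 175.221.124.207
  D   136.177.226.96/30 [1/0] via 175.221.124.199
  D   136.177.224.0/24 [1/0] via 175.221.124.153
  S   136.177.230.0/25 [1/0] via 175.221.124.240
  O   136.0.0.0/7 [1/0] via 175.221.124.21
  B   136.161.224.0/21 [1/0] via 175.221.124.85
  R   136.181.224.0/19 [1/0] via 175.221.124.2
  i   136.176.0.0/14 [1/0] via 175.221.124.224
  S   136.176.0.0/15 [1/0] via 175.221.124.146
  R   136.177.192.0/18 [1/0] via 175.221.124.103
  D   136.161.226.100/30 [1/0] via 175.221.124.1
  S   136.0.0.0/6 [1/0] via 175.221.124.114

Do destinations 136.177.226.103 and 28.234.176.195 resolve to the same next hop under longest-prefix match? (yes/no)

136.177.226.103: longest match 136.177.192.0/18 -> 175.221.124.103
28.234.176.195: longest match 0.0.0.0/0 -> 175.221.124.207

no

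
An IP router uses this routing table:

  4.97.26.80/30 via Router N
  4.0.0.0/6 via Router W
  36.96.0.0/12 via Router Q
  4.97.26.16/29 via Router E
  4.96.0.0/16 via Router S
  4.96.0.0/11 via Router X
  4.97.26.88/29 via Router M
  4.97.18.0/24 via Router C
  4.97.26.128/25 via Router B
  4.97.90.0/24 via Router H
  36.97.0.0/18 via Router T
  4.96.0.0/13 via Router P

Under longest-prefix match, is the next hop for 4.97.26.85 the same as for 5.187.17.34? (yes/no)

no

4.97.26.85: longest match 4.96.0.0/13 -> Router P
5.187.17.34: longest match 4.0.0.0/6 -> Router W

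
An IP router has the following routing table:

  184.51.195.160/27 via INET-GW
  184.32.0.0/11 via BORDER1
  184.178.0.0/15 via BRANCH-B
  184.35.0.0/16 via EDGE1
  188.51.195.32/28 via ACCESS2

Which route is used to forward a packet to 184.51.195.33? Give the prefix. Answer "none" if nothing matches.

Entries matching 184.51.195.33:
  184.32.0.0/11 (184.32.0.0 - 184.63.255.255)
Most specific is 184.32.0.0/11.

184.32.0.0/11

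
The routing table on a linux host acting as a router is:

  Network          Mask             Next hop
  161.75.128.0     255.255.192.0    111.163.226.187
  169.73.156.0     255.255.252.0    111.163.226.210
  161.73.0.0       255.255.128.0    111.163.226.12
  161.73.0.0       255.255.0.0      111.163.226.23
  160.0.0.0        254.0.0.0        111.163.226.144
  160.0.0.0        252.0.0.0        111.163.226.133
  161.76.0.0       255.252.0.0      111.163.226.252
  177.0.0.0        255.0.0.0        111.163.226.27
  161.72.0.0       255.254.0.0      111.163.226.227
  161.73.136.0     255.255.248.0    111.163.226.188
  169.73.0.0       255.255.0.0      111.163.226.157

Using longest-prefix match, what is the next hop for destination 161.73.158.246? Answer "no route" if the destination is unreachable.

111.163.226.23

Routes whose prefix contains 161.73.158.246:
  160.0.0.0/6 (160.0.0.0 - 163.255.255.255) -> 111.163.226.133
  160.0.0.0/7 (160.0.0.0 - 161.255.255.255) -> 111.163.226.144
  161.72.0.0/15 (161.72.0.0 - 161.73.255.255) -> 111.163.226.227
  161.73.0.0/16 (161.73.0.0 - 161.73.255.255) -> 111.163.226.23
More-specific entries that do NOT match:
  169.73.156.0/22 (169.73.156.0 - 169.73.159.255) does not contain 161.73.158.246
  161.73.136.0/21 (161.73.136.0 - 161.73.143.255) does not contain 161.73.158.246
  161.75.128.0/18 (161.75.128.0 - 161.75.191.255) does not contain 161.73.158.246
  161.73.0.0/17 (161.73.0.0 - 161.73.127.255) does not contain 161.73.158.246
Longest matching prefix is /16 -> next hop 111.163.226.23.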